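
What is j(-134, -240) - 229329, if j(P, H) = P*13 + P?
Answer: -231205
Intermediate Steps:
j(P, H) = 14*P (j(P, H) = 13*P + P = 14*P)
j(-134, -240) - 229329 = 14*(-134) - 229329 = -1876 - 229329 = -231205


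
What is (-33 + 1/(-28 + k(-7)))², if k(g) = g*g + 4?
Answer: 678976/625 ≈ 1086.4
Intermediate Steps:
k(g) = 4 + g² (k(g) = g² + 4 = 4 + g²)
(-33 + 1/(-28 + k(-7)))² = (-33 + 1/(-28 + (4 + (-7)²)))² = (-33 + 1/(-28 + (4 + 49)))² = (-33 + 1/(-28 + 53))² = (-33 + 1/25)² = (-824/25)² = 678976/625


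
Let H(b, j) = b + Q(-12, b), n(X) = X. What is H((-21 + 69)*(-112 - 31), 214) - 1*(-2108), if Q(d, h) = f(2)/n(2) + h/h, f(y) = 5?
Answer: -9505/2 ≈ -4752.5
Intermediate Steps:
Q(d, h) = 7/2 (Q(d, h) = 5/2 + h/h = 5*(½) + 1 = 5/2 + 1 = 7/2)
H(b, j) = 7/2 + b (H(b, j) = b + 7/2 = 7/2 + b)
H((-21 + 69)*(-112 - 31), 214) - 1*(-2108) = (7/2 + (-21 + 69)*(-112 - 31)) - 1*(-2108) = (7/2 + 48*(-143)) + 2108 = (7/2 - 6864) + 2108 = -13721/2 + 2108 = -9505/2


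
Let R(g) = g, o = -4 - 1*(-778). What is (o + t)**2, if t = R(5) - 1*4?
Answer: 600625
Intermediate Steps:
o = 774 (o = -4 + 778 = 774)
t = 1 (t = 5 - 1*4 = 5 - 4 = 1)
(o + t)**2 = (774 + 1)**2 = 775**2 = 600625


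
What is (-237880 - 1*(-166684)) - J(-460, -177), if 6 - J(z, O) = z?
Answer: -71662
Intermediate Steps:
J(z, O) = 6 - z
(-237880 - 1*(-166684)) - J(-460, -177) = (-237880 - 1*(-166684)) - (6 - 1*(-460)) = (-237880 + 166684) - (6 + 460) = -71196 - 1*466 = -71196 - 466 = -71662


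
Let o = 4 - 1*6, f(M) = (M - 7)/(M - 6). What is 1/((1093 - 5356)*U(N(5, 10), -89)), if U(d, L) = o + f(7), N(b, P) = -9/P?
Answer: 1/8526 ≈ 0.00011729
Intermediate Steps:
f(M) = (-7 + M)/(-6 + M)
o = -2 (o = 4 - 6 = -2)
U(d, L) = -2 (U(d, L) = -2 + (-7 + 7)/(-6 + 7) = -2 + 0/1 = -2 + 1*0 = -2 + 0 = -2)
1/((1093 - 5356)*U(N(5, 10), -89)) = 1/((1093 - 5356)*(-2)) = -½/(-4263) = -1/4263*(-½) = 1/8526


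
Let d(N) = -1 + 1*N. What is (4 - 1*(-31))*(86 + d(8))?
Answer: 3255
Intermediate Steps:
d(N) = -1 + N
(4 - 1*(-31))*(86 + d(8)) = (4 - 1*(-31))*(86 + (-1 + 8)) = (4 + 31)*(86 + 7) = 35*93 = 3255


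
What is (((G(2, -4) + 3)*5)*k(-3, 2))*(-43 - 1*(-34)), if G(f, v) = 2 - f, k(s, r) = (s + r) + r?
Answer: -135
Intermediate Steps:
k(s, r) = s + 2*r (k(s, r) = (r + s) + r = s + 2*r)
(((G(2, -4) + 3)*5)*k(-3, 2))*(-43 - 1*(-34)) = ((((2 - 1*2) + 3)*5)*(-3 + 2*2))*(-43 - 1*(-34)) = ((((2 - 2) + 3)*5)*(-3 + 4))*(-43 + 34) = (((0 + 3)*5)*1)*(-9) = ((3*5)*1)*(-9) = (15*1)*(-9) = 15*(-9) = -135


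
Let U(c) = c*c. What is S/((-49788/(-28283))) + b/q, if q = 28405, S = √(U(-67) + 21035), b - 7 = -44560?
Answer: -44553/28405 + 28283*√709/8298 ≈ 89.188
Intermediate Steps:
U(c) = c²
b = -44553 (b = 7 - 44560 = -44553)
S = 6*√709 (S = √((-67)² + 21035) = √(4489 + 21035) = √25524 = 6*√709 ≈ 159.76)
S/((-49788/(-28283))) + b/q = (6*√709)/((-49788/(-28283))) - 44553/28405 = (6*√709)/((-49788*(-1/28283))) - 44553*1/28405 = (6*√709)/(49788/28283) - 44553/28405 = (6*√709)*(28283/49788) - 44553/28405 = 28283*√709/8298 - 44553/28405 = -44553/28405 + 28283*√709/8298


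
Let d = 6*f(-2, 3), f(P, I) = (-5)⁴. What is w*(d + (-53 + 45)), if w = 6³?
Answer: 808272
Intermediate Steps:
f(P, I) = 625
w = 216
d = 3750 (d = 6*625 = 3750)
w*(d + (-53 + 45)) = 216*(3750 + (-53 + 45)) = 216*(3750 - 8) = 216*3742 = 808272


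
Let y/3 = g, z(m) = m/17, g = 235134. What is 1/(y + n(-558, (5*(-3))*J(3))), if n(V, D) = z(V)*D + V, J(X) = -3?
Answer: 17/11957238 ≈ 1.4217e-6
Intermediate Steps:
z(m) = m/17 (z(m) = m*(1/17) = m/17)
n(V, D) = V + D*V/17 (n(V, D) = (V/17)*D + V = D*V/17 + V = V + D*V/17)
y = 705402 (y = 3*235134 = 705402)
1/(y + n(-558, (5*(-3))*J(3))) = 1/(705402 + (1/17)*(-558)*(17 + (5*(-3))*(-3))) = 1/(705402 + (1/17)*(-558)*(17 - 15*(-3))) = 1/(705402 + (1/17)*(-558)*(17 + 45)) = 1/(705402 + (1/17)*(-558)*62) = 1/(705402 - 34596/17) = 1/(11957238/17) = 17/11957238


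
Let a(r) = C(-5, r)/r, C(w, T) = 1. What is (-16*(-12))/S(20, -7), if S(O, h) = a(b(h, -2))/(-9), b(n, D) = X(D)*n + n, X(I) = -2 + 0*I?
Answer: -12096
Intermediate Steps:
X(I) = -2 (X(I) = -2 + 0 = -2)
b(n, D) = -n (b(n, D) = -2*n + n = -n)
a(r) = 1/r
S(O, h) = 1/(9*h) (S(O, h) = 1/(-h*(-9)) = -1/h*(-1/9) = 1/(9*h))
(-16*(-12))/S(20, -7) = (-16*(-12))/(((1/9)/(-7))) = 192/(((1/9)*(-1/7))) = 192/(-1/63) = 192*(-63) = -12096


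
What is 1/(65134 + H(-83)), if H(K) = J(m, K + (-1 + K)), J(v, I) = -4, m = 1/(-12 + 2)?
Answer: 1/65130 ≈ 1.5354e-5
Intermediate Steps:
m = -⅒ (m = 1/(-10) = -⅒ ≈ -0.10000)
H(K) = -4
1/(65134 + H(-83)) = 1/(65134 - 4) = 1/65130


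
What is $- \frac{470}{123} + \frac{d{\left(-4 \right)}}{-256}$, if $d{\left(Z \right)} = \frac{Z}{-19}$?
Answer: $- \frac{571643}{149568} \approx -3.822$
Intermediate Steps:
$d{\left(Z \right)} = - \frac{Z}{19}$ ($d{\left(Z \right)} = Z \left(- \frac{1}{19}\right) = - \frac{Z}{19}$)
$- \frac{470}{123} + \frac{d{\left(-4 \right)}}{-256} = - \frac{470}{123} + \frac{\left(- \frac{1}{19}\right) \left(-4\right)}{-256} = \left(-470\right) \frac{1}{123} + \frac{4}{19} \left(- \frac{1}{256}\right) = - \frac{470}{123} - \frac{1}{1216} = - \frac{571643}{149568}$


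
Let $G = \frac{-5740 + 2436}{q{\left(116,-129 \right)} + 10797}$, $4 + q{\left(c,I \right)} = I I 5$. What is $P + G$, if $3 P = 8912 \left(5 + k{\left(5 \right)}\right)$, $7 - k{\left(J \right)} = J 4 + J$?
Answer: $- \frac{5445121100}{140997} \approx -38619.0$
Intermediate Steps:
$q{\left(c,I \right)} = -4 + 5 I^{2}$ ($q{\left(c,I \right)} = -4 + I I 5 = -4 + I^{2} \cdot 5 = -4 + 5 I^{2}$)
$k{\left(J \right)} = 7 - 5 J$ ($k{\left(J \right)} = 7 - \left(J 4 + J\right) = 7 - \left(4 J + J\right) = 7 - 5 J$)
$G = - \frac{1652}{46999}$ ($G = \frac{-5740 + 2436}{\left(-4 + 5 \left(-129\right)^{2}\right) + 10797} = - \frac{3304}{\left(-4 + 5 \cdot 16641\right) + 10797} = - \frac{3304}{\left(-4 + 83205\right) + 10797} = - \frac{3304}{83201 + 10797} = - \frac{3304}{93998} = \left(-3304\right) \frac{1}{93998} = - \frac{1652}{46999} \approx -0.03515$)
$P = - \frac{115856}{3}$ ($P = \frac{8912 \left(5 + \left(7 - 25\right)\right)}{3} = \frac{8912 \left(5 - 18\right)}{3} = \frac{8912 \left(-13\right)}{3} = \frac{1}{3} \left(-115856\right) = - \frac{115856}{3} \approx -38619.0$)
$P + G = - \frac{115856}{3} - \frac{1652}{46999} = - \frac{5445121100}{140997}$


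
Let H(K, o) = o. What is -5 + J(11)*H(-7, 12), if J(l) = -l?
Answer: -137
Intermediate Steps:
-5 + J(11)*H(-7, 12) = -5 - 1*11*12 = -5 - 11*12 = -5 - 132 = -137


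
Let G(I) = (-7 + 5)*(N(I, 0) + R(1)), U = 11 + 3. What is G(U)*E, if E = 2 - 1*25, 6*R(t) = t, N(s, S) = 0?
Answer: 23/3 ≈ 7.6667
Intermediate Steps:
U = 14
R(t) = t/6
G(I) = -⅓ (G(I) = (-7 + 5)*(0 + (⅙)*1) = -2*(0 + ⅙) = -2*⅙ = -⅓)
E = -23 (E = 2 - 25 = -23)
G(U)*E = -⅓*(-23) = 23/3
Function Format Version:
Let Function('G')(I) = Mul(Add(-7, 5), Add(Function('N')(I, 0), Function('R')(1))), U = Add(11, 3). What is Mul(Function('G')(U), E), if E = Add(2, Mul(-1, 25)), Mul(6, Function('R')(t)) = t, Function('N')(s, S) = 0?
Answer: Rational(23, 3) ≈ 7.6667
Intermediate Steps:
U = 14
Function('R')(t) = Mul(Rational(1, 6), t)
Function('G')(I) = Rational(-1, 3) (Function('G')(I) = Mul(Add(-7, 5), Add(0, Mul(Rational(1, 6), 1))) = Mul(-2, Add(0, Rational(1, 6))) = Mul(-2, Rational(1, 6)) = Rational(-1, 3))
E = -23 (E = Add(2, -25) = -23)
Mul(Function('G')(U), E) = Mul(Rational(-1, 3), -23) = Rational(23, 3)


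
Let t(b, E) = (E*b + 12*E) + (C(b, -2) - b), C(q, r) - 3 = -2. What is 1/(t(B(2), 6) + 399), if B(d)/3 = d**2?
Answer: 1/532 ≈ 0.0018797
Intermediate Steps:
C(q, r) = 1 (C(q, r) = 3 - 2 = 1)
B(d) = 3*d**2
t(b, E) = 1 - b + 12*E + E*b (t(b, E) = (E*b + 12*E) + (1 - b) = (12*E + E*b) + (1 - b) = 1 - b + 12*E + E*b)
1/(t(B(2), 6) + 399) = 1/((1 - 3*2**2 + 12*6 + 6*(3*2**2)) + 399) = 1/((1 - 3*4 + 72 + 6*(3*4)) + 399) = 1/((1 - 1*12 + 72 + 6*12) + 399) = 1/((1 - 12 + 72 + 72) + 399) = 1/(133 + 399) = 1/532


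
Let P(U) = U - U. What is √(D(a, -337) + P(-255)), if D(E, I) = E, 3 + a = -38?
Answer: I*√41 ≈ 6.4031*I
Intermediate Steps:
a = -41 (a = -3 - 38 = -41)
P(U) = 0
√(D(a, -337) + P(-255)) = √(-41 + 0) = √(-41) = I*√41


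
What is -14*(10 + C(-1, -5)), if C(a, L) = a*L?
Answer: -210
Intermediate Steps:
C(a, L) = L*a
-14*(10 + C(-1, -5)) = -14*(10 - 5*(-1)) = -14*(10 + 5) = -14*15 = -210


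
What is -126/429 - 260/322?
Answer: -25352/23023 ≈ -1.1012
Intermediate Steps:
-126/429 - 260/322 = -126*1/429 - 260*1/322 = -42/143 - 130/161 = -25352/23023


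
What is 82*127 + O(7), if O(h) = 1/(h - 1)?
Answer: 62485/6 ≈ 10414.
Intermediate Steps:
O(h) = 1/(-1 + h)
82*127 + O(7) = 82*127 + 1/(-1 + 7) = 10414 + 1/6 = 10414 + ⅙ = 62485/6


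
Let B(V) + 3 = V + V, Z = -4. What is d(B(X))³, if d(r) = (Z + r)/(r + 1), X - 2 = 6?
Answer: 729/2744 ≈ 0.26567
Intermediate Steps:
X = 8 (X = 2 + 6 = 8)
B(V) = -3 + 2*V (B(V) = -3 + (V + V) = -3 + 2*V)
d(r) = (-4 + r)/(1 + r) (d(r) = (-4 + r)/(r + 1) = (-4 + r)/(1 + r))
d(B(X))³ = ((-4 + (-3 + 2*8))/(1 + (-3 + 2*8)))³ = ((-4 + (-3 + 16))/(1 + (-3 + 16)))³ = ((-4 + 13)/(1 + 13))³ = (9/14)³ = 729/2744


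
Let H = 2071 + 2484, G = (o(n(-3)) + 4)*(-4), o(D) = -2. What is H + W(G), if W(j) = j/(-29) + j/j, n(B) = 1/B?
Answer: 132132/29 ≈ 4556.3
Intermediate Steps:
G = -8 (G = (-2 + 4)*(-4) = 2*(-4) = -8)
W(j) = 1 - j/29 (W(j) = j*(-1/29) + 1 = -j/29 + 1 = 1 - j/29)
H = 4555
H + W(G) = 4555 + (1 - 1/29*(-8)) = 4555 + (1 + 8/29) = 4555 + 37/29 = 132132/29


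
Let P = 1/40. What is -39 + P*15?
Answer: -309/8 ≈ -38.625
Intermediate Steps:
P = 1/40 ≈ 0.025000
-39 + P*15 = -39 + (1/40)*15 = -39 + 3/8 = -309/8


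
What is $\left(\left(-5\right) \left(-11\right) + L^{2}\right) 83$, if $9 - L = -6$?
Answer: $23240$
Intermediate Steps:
$L = 15$ ($L = 9 - -6 = 9 + 6 = 15$)
$\left(\left(-5\right) \left(-11\right) + L^{2}\right) 83 = \left(\left(-5\right) \left(-11\right) + 15^{2}\right) 83 = \left(55 + 225\right) 83 = 280 \cdot 83 = 23240$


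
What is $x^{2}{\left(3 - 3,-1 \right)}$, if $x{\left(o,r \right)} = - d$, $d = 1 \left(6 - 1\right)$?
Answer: $25$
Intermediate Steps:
$d = 5$ ($d = 1 \cdot 5 = 5$)
$x{\left(o,r \right)} = -5$ ($x{\left(o,r \right)} = \left(-1\right) 5 = -5$)
$x^{2}{\left(3 - 3,-1 \right)} = \left(-5\right)^{2} = 25$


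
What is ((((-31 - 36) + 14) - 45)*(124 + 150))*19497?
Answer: -523533444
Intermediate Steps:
((((-31 - 36) + 14) - 45)*(124 + 150))*19497 = (((-67 + 14) - 45)*274)*19497 = ((-53 - 45)*274)*19497 = -98*274*19497 = -26852*19497 = -523533444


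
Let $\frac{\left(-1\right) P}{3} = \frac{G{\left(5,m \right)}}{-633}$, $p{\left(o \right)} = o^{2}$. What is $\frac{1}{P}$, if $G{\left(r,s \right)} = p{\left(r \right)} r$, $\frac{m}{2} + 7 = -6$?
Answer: $\frac{211}{125} \approx 1.688$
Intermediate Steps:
$m = -26$ ($m = -14 + 2 \left(-6\right) = -14 - 12 = -26$)
$G{\left(r,s \right)} = r^{3}$ ($G{\left(r,s \right)} = r^{2} r = r^{3}$)
$P = \frac{125}{211}$ ($P = - 3 \frac{5^{3}}{-633} = - 3 \cdot 125 \left(- \frac{1}{633}\right) = \left(-3\right) \left(- \frac{125}{633}\right) = \frac{125}{211} \approx 0.59242$)
$\frac{1}{P} = \frac{1}{\frac{125}{211}} = \frac{211}{125}$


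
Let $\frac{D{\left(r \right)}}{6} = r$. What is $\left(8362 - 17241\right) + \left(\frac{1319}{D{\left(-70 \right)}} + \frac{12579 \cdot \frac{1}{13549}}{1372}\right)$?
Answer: $- \frac{176905844851}{19917030} \approx -8882.1$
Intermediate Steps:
$D{\left(r \right)} = 6 r$
$\left(8362 - 17241\right) + \left(\frac{1319}{D{\left(-70 \right)}} + \frac{12579 \cdot \frac{1}{13549}}{1372}\right) = \left(8362 - 17241\right) + \left(\frac{1319}{6 \left(-70\right)} + \frac{12579 \cdot \frac{1}{13549}}{1372}\right) = -8879 + \left(\frac{1319}{-420} + 12579 \cdot \frac{1}{13549} \cdot \frac{1}{1372}\right) = -8879 + \left(1319 \left(- \frac{1}{420}\right) + \frac{12579}{13549} \cdot \frac{1}{1372}\right) = -8879 + \left(- \frac{1319}{420} + \frac{1797}{2655604}\right) = -8879 - \frac{62535481}{19917030} = - \frac{176905844851}{19917030}$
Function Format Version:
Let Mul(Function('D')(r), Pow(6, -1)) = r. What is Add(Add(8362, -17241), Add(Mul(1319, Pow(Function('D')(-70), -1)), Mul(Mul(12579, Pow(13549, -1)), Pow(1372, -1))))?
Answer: Rational(-176905844851, 19917030) ≈ -8882.1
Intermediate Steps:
Function('D')(r) = Mul(6, r)
Add(Add(8362, -17241), Add(Mul(1319, Pow(Function('D')(-70), -1)), Mul(Mul(12579, Pow(13549, -1)), Pow(1372, -1)))) = Add(Add(8362, -17241), Add(Mul(1319, Pow(Mul(6, -70), -1)), Mul(Mul(12579, Pow(13549, -1)), Pow(1372, -1)))) = Add(-8879, Add(Mul(1319, Pow(-420, -1)), Mul(Mul(12579, Rational(1, 13549)), Rational(1, 1372)))) = Add(-8879, Add(Mul(1319, Rational(-1, 420)), Mul(Rational(12579, 13549), Rational(1, 1372)))) = Add(-8879, Add(Rational(-1319, 420), Rational(1797, 2655604))) = Add(-8879, Rational(-62535481, 19917030)) = Rational(-176905844851, 19917030)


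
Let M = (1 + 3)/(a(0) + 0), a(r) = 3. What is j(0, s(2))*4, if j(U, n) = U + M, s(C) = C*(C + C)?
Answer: 16/3 ≈ 5.3333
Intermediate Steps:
s(C) = 2*C² (s(C) = C*(2*C) = 2*C²)
M = 4/3 (M = (1 + 3)/(3 + 0) = 4/3 ≈ 1.3333)
j(U, n) = 4/3 + U (j(U, n) = U + 4/3 = 4/3 + U)
j(0, s(2))*4 = (4/3 + 0)*4 = (4/3)*4 = 16/3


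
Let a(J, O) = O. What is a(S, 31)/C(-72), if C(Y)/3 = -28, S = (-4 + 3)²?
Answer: -31/84 ≈ -0.36905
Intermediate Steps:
S = 1 (S = (-1)² = 1)
C(Y) = -84 (C(Y) = 3*(-28) = -84)
a(S, 31)/C(-72) = 31/(-84) = 31*(-1/84) = -31/84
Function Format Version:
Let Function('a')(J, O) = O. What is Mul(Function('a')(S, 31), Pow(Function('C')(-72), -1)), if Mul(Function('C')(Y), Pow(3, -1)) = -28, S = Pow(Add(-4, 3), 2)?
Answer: Rational(-31, 84) ≈ -0.36905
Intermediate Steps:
S = 1 (S = Pow(-1, 2) = 1)
Function('C')(Y) = -84 (Function('C')(Y) = Mul(3, -28) = -84)
Mul(Function('a')(S, 31), Pow(Function('C')(-72), -1)) = Mul(31, Pow(-84, -1)) = Mul(31, Rational(-1, 84)) = Rational(-31, 84)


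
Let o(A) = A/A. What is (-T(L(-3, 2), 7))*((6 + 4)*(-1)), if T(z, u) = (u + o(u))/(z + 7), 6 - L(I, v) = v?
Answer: 80/11 ≈ 7.2727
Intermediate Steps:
o(A) = 1
L(I, v) = 6 - v
T(z, u) = (1 + u)/(7 + z) (T(z, u) = (u + 1)/(z + 7) = (1 + u)/(7 + z))
(-T(L(-3, 2), 7))*((6 + 4)*(-1)) = (-(1 + 7)/(7 + (6 - 1*2)))*((6 + 4)*(-1)) = (-8/(7 + (6 - 2)))*(10*(-1)) = -8/(7 + 4)*(-10) = -8/11*(-10) = 80/11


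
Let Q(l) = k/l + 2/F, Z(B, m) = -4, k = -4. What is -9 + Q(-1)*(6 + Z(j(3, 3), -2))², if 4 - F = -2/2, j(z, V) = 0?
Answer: 43/5 ≈ 8.6000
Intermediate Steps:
F = 5 (F = 4 - (-2)/2 = 4 - 1*(-1) = 4 + 1 = 5)
Q(l) = ⅖ - 4/l (Q(l) = -4/l + 2/5 = -4/l + 2*(⅕) = -4/l + ⅖ = ⅖ - 4/l)
-9 + Q(-1)*(6 + Z(j(3, 3), -2))² = -9 + (⅖ - 4/(-1))*(6 - 4)² = -9 + (⅖ - 4*(-1))*2² = -9 + (⅖ + 4)*4 = -9 + (22/5)*4 = -9 + 88/5 = 43/5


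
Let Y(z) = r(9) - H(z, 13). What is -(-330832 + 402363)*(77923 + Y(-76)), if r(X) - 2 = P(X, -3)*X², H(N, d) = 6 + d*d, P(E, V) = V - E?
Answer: -5492007118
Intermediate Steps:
H(N, d) = 6 + d²
r(X) = 2 + X²*(-3 - X) (r(X) = 2 + (-3 - X)*X² = 2 + X²*(-3 - X))
Y(z) = -1145 (Y(z) = (2 - 1*9²*(3 + 9)) - (6 + 13²) = (2 - 1*81*12) - (6 + 169) = (2 - 972) - 1*175 = -970 - 175 = -1145)
-(-330832 + 402363)*(77923 + Y(-76)) = -(-330832 + 402363)*(77923 - 1145) = -71531*76778 = -1*5492007118 = -5492007118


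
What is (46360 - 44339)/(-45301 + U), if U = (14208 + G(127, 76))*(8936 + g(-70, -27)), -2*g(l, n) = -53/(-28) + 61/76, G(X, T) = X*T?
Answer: 268793/28347021742 ≈ 9.4822e-6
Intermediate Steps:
G(X, T) = T*X
g(l, n) = -717/532 (g(l, n) = -(-53/(-28) + 61/76)/2 = -(-53*(-1/28) + 61*(1/76))/2 = -(53/28 + 61/76)/2 = -1/2*717/266 = -717/532)
U = 28353046775/133 (U = (14208 + 76*127)*(8936 - 717/532) = (14208 + 9652)*(4753235/532) = 23860*(4753235/532) = 28353046775/133 ≈ 2.1318e+8)
(46360 - 44339)/(-45301 + U) = (46360 - 44339)/(-45301 + 28353046775/133) = 2021/(28347021742/133) = 2021*(133/28347021742) = 268793/28347021742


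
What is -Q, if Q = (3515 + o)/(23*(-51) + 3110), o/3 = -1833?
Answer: 1984/1937 ≈ 1.0243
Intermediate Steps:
o = -5499 (o = 3*(-1833) = -5499)
Q = -1984/1937 (Q = (3515 - 5499)/(23*(-51) + 3110) = -1984/(-1173 + 3110) = -1984/1937 ≈ -1.0243)
-Q = -1*(-1984/1937) = 1984/1937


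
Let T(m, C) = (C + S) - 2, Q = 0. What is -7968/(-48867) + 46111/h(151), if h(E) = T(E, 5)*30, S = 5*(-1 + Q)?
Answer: -750942719/977340 ≈ -768.35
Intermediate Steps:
S = -5 (S = 5*(-1 + 0) = 5*(-1) = -5)
T(m, C) = -7 + C (T(m, C) = (C - 5) - 2 = (-5 + C) - 2 = -7 + C)
h(E) = -60 (h(E) = (-7 + 5)*30 = -2*30 = -60)
-7968/(-48867) + 46111/h(151) = -7968/(-48867) + 46111/(-60) = -7968*(-1/48867) + 46111*(-1/60) = 2656/16289 - 46111/60 = -750942719/977340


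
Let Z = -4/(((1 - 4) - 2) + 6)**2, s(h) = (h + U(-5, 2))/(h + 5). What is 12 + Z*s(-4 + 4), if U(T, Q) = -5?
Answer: 16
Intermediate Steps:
s(h) = (-5 + h)/(5 + h) (s(h) = (h - 5)/(h + 5) = (-5 + h)/(5 + h))
Z = -4 (Z = -4/((-3 - 2) + 6)**2 = -4/(-5 + 6)**2 = -4/(1**2) = -4/1 = -4*1 = -4)
12 + Z*s(-4 + 4) = 12 - 4*(-5 + (-4 + 4))/(5 + (-4 + 4)) = 12 - 4*(-5 + 0)/(5 + 0) = 12 - 4*(-5)/5 = 12 - 4*(-1) = 12 + 4 = 16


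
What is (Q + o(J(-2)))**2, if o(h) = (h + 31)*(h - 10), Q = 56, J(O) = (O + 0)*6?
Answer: 131044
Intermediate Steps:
J(O) = 6*O (J(O) = O*6 = 6*O)
o(h) = (-10 + h)*(31 + h) (o(h) = (31 + h)*(-10 + h) = (-10 + h)*(31 + h))
(Q + o(J(-2)))**2 = (56 + (-310 + (6*(-2))**2 + 21*(6*(-2))))**2 = (56 + (-310 + (-12)**2 + 21*(-12)))**2 = (56 + (-310 + 144 - 252))**2 = (56 - 418)**2 = (-362)**2 = 131044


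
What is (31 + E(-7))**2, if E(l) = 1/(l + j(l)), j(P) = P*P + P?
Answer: 1179396/1225 ≈ 962.77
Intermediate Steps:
j(P) = P + P**2 (j(P) = P**2 + P = P + P**2)
E(l) = 1/(l + l*(1 + l))
(31 + E(-7))**2 = (31 + 1/((-7)*(2 - 7)))**2 = (31 - 1/7/(-5))**2 = (31 - 1/7*(-1/5))**2 = (31 + 1/35)**2 = (1086/35)**2 = 1179396/1225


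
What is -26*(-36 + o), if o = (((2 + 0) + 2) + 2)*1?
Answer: 780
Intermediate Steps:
o = 6 (o = ((2 + 2) + 2)*1 = (4 + 2)*1 = 6*1 = 6)
-26*(-36 + o) = -26*(-36 + 6) = -26*(-30) = 780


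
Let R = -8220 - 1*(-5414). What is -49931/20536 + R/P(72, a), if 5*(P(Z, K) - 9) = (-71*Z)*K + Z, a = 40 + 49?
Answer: -22423045201/9340820136 ≈ -2.4005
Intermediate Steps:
R = -2806 (R = -8220 + 5414 = -2806)
a = 89
P(Z, K) = 9 + Z/5 - 71*K*Z/5 (P(Z, K) = 9 + ((-71*Z)*K + Z)/5 = 9 + (-71*K*Z + Z)/5 = 9 + (Z - 71*K*Z)/5 = 9 + (Z/5 - 71*K*Z/5) = 9 + Z/5 - 71*K*Z/5)
-49931/20536 + R/P(72, a) = -49931/20536 - 2806/(9 + (1/5)*72 - 71/5*89*72) = -49931*1/20536 - 2806/(9 + 72/5 - 454968/5) = -49931/20536 - 2806/(-454851/5) = -49931/20536 - 2806*(-5/454851) = -49931/20536 + 14030/454851 = -22423045201/9340820136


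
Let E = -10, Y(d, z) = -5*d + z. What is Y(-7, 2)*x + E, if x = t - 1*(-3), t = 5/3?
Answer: 488/3 ≈ 162.67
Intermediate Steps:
Y(d, z) = z - 5*d
t = 5/3 (t = 5*(⅓) = 5/3 ≈ 1.6667)
x = 14/3 (x = 5/3 - 1*(-3) = 5/3 + 3 = 14/3 ≈ 4.6667)
Y(-7, 2)*x + E = (2 - 5*(-7))*(14/3) - 10 = (2 + 35)*(14/3) - 10 = 37*(14/3) - 10 = 518/3 - 10 = 488/3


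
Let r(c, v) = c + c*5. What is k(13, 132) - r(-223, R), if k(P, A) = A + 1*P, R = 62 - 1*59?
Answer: 1483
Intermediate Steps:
R = 3 (R = 62 - 59 = 3)
k(P, A) = A + P
r(c, v) = 6*c (r(c, v) = c + 5*c = 6*c)
k(13, 132) - r(-223, R) = (132 + 13) - 6*(-223) = 145 - 1*(-1338) = 145 + 1338 = 1483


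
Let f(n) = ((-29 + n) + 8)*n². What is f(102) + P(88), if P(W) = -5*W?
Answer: 842284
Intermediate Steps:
f(n) = n²*(-21 + n) (f(n) = (-21 + n)*n² = n²*(-21 + n))
f(102) + P(88) = 102²*(-21 + 102) - 5*88 = 10404*81 - 440 = 842724 - 440 = 842284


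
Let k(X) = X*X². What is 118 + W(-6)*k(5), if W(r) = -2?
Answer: -132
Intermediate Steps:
k(X) = X³
118 + W(-6)*k(5) = 118 - 2*5³ = 118 - 2*125 = 118 - 250 = -132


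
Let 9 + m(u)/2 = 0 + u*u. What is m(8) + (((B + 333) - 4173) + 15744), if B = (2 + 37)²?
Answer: 13535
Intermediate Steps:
B = 1521 (B = 39² = 1521)
m(u) = -18 + 2*u² (m(u) = -18 + 2*(0 + u*u) = -18 + 2*(0 + u²) = -18 + 2*u²)
m(8) + (((B + 333) - 4173) + 15744) = (-18 + 2*8²) + (((1521 + 333) - 4173) + 15744) = (-18 + 2*64) + ((1854 - 4173) + 15744) = (-18 + 128) + (-2319 + 15744) = 110 + 13425 = 13535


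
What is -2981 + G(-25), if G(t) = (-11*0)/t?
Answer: -2981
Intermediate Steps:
G(t) = 0 (G(t) = 0/t = 0)
-2981 + G(-25) = -2981 + 0 = -2981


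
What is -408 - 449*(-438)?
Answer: 196254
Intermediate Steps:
-408 - 449*(-438) = -408 + 196662 = 196254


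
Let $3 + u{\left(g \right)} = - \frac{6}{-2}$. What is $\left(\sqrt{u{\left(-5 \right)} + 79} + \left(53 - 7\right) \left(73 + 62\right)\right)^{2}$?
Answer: $\left(6210 + \sqrt{79}\right)^{2} \approx 3.8675 \cdot 10^{7}$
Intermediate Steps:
$u{\left(g \right)} = 0$ ($u{\left(g \right)} = -3 - \frac{6}{-2} = -3 - -3 = -3 + 3 = 0$)
$\left(\sqrt{u{\left(-5 \right)} + 79} + \left(53 - 7\right) \left(73 + 62\right)\right)^{2} = \left(\sqrt{0 + 79} + \left(53 - 7\right) \left(73 + 62\right)\right)^{2} = \left(\sqrt{79} + 46 \cdot 135\right)^{2} = \left(\sqrt{79} + 6210\right)^{2} = \left(6210 + \sqrt{79}\right)^{2}$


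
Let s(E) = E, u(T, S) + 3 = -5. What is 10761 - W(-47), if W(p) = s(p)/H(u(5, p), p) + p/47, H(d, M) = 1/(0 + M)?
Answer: 8553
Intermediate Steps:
u(T, S) = -8 (u(T, S) = -3 - 5 = -8)
H(d, M) = 1/M
W(p) = p**2 + p/47 (W(p) = p/(1/p) + p/47 = p*p + p*(1/47) = p**2 + p/47)
10761 - W(-47) = 10761 - (-47)*(1/47 - 47) = 10761 - (-47)*(-2208)/47 = 10761 - 1*2208 = 10761 - 2208 = 8553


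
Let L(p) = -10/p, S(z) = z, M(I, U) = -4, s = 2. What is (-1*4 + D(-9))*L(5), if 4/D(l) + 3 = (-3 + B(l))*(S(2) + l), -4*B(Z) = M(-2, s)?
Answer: 80/11 ≈ 7.2727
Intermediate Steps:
B(Z) = 1 (B(Z) = -1/4*(-4) = 1)
D(l) = 4/(-7 - 2*l) (D(l) = 4/(-3 + (-3 + 1)*(2 + l)) = 4/(-3 - 2*(2 + l)) = 4/(-3 + (-4 - 2*l)) = 4/(-7 - 2*l))
(-1*4 + D(-9))*L(5) = (-1*4 - 4/(7 + 2*(-9)))*(-10/5) = (-4 - 4/(7 - 18))*(-10*1/5) = (-4 - 4/(-11))*(-2) = (-4 - 4*(-1/11))*(-2) = (-4 + 4/11)*(-2) = -40/11*(-2) = 80/11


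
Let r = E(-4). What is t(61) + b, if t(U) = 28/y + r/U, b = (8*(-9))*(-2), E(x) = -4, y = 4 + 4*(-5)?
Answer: 34693/244 ≈ 142.18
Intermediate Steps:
y = -16 (y = 4 - 20 = -16)
r = -4
b = 144 (b = -72*(-2) = 144)
t(U) = -7/4 - 4/U (t(U) = 28/(-16) - 4/U = 28*(-1/16) - 4/U = -7/4 - 4/U)
t(61) + b = (-7/4 - 4/61) + 144 = -443/244 + 144 = 34693/244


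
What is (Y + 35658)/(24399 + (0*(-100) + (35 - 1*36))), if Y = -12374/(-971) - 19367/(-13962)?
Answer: 483610714261/330766174596 ≈ 1.4621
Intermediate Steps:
Y = 191571145/13557102 (Y = -12374*(-1/971) - 19367*(-1/13962) = 12374/971 + 19367/13962 = 191571145/13557102 ≈ 14.131)
(Y + 35658)/(24399 + (0*(-100) + (35 - 1*36))) = (191571145/13557102 + 35658)/(24399 + (0*(-100) + (35 - 1*36))) = 483610714261/(13557102*(24399 + (0 + (35 - 36)))) = 483610714261/(13557102*(24399 + (0 - 1))) = 483610714261/(13557102*(24399 - 1)) = (483610714261/13557102)/24398 = (483610714261/13557102)*(1/24398) = 483610714261/330766174596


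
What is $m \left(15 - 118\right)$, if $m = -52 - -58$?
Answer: $-618$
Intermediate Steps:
$m = 6$ ($m = -52 + 58 = 6$)
$m \left(15 - 118\right) = 6 \left(15 - 118\right) = 6 \left(-103\right) = -618$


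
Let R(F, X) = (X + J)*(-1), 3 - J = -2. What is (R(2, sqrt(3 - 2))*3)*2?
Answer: -36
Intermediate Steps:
J = 5 (J = 3 - 1*(-2) = 3 + 2 = 5)
R(F, X) = -5 - X (R(F, X) = (X + 5)*(-1) = (5 + X)*(-1) = -5 - X)
(R(2, sqrt(3 - 2))*3)*2 = ((-5 - sqrt(3 - 2))*3)*2 = ((-5 - sqrt(1))*3)*2 = ((-5 - 1*1)*3)*2 = ((-5 - 1)*3)*2 = -6*3*2 = -18*2 = -36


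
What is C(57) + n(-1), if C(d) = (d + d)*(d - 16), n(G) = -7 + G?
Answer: 4666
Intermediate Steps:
C(d) = 2*d*(-16 + d) (C(d) = (2*d)*(-16 + d) = 2*d*(-16 + d))
C(57) + n(-1) = 2*57*(-16 + 57) + (-7 - 1) = 2*57*41 - 8 = 4674 - 8 = 4666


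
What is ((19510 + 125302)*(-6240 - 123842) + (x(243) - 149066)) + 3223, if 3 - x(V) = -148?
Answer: -18837580276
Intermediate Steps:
x(V) = 151 (x(V) = 3 - 1*(-148) = 3 + 148 = 151)
((19510 + 125302)*(-6240 - 123842) + (x(243) - 149066)) + 3223 = ((19510 + 125302)*(-6240 - 123842) + (151 - 149066)) + 3223 = (144812*(-130082) - 148915) + 3223 = (-18837434584 - 148915) + 3223 = -18837583499 + 3223 = -18837580276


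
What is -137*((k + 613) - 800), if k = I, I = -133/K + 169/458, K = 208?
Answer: 1222048905/47632 ≈ 25656.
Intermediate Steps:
I = -12881/47632 (I = -133/208 + 169/458 = -12881/47632 ≈ -0.27043)
k = -12881/47632 ≈ -0.27043
-137*((k + 613) - 800) = -137*((-12881/47632 + 613) - 800) = -137*(29185535/47632 - 800) = -137*(-8920065/47632) = 1222048905/47632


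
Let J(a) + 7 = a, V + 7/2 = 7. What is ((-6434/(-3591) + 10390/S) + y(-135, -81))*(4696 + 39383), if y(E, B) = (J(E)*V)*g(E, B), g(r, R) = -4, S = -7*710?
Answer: 1063744391225/12141 ≈ 8.7616e+7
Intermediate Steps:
V = 7/2 (V = -7/2 + 7 = 7/2 ≈ 3.5000)
J(a) = -7 + a
S = -4970
y(E, B) = 98 - 14*E (y(E, B) = ((-7 + E)*(7/2))*(-4) = (-49/2 + 7*E/2)*(-4) = 98 - 14*E)
((-6434/(-3591) + 10390/S) + y(-135, -81))*(4696 + 39383) = ((-6434/(-3591) + 10390/(-4970)) + (98 - 14*(-135)))*(4696 + 39383) = ((-6434*(-1/3591) + 10390*(-1/4970)) + (98 + 1890))*44079 = ((6434/3591 - 1039/497) + 1988)*44079 = (-76193/254961 + 1988)*44079 = (506786275/254961)*44079 = 1063744391225/12141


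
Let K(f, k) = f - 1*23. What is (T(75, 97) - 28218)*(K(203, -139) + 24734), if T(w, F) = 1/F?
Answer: -68193230530/97 ≈ -7.0302e+8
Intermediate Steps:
K(f, k) = -23 + f (K(f, k) = f - 23 = -23 + f)
(T(75, 97) - 28218)*(K(203, -139) + 24734) = (1/97 - 28218)*((-23 + 203) + 24734) = (1/97 - 28218)*(180 + 24734) = -2737145/97*24914 = -68193230530/97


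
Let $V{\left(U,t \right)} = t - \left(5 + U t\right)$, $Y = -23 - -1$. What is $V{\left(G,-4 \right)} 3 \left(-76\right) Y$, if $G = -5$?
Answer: $-145464$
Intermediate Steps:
$Y = -22$ ($Y = -23 + 1 = -22$)
$V{\left(U,t \right)} = -5 + t - U t$ ($V{\left(U,t \right)} = t - \left(5 + U t\right) = -5 + t - U t$)
$V{\left(G,-4 \right)} 3 \left(-76\right) Y = \left(-5 - 4 - \left(-5\right) \left(-4\right)\right) 3 \left(-76\right) \left(-22\right) = \left(-5 - 4 - 20\right) 3 \left(-76\right) \left(-22\right) = \left(-29\right) 3 \left(-76\right) \left(-22\right) = \left(-87\right) \left(-76\right) \left(-22\right) = 6612 \left(-22\right) = -145464$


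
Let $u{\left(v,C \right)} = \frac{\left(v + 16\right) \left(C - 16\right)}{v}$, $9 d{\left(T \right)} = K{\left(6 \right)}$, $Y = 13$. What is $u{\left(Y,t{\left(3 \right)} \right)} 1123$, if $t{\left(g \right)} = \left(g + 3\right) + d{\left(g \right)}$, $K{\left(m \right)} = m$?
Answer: $- \frac{911876}{39} \approx -23381.0$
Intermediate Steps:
$d{\left(T \right)} = \frac{2}{3}$ ($d{\left(T \right)} = \frac{1}{9} \cdot 6 = \frac{2}{3}$)
$t{\left(g \right)} = \frac{11}{3} + g$ ($t{\left(g \right)} = \left(g + 3\right) + \frac{2}{3} = \left(3 + g\right) + \frac{2}{3} = \frac{11}{3} + g$)
$u{\left(v,C \right)} = \frac{\left(-16 + C\right) \left(16 + v\right)}{v}$ ($u{\left(v,C \right)} = \frac{\left(16 + v\right) \left(-16 + C\right)}{v} = \frac{\left(-16 + C\right) \left(16 + v\right)}{v}$)
$u{\left(Y,t{\left(3 \right)} \right)} 1123 = \frac{-256 + 16 \left(\frac{11}{3} + 3\right) + 13 \left(-16 + \left(\frac{11}{3} + 3\right)\right)}{13} \cdot 1123 = \frac{-256 + 16 \cdot \frac{20}{3} + 13 \left(-16 + \frac{20}{3}\right)}{13} \cdot 1123 = \frac{-256 + \frac{320}{3} + 13 \left(- \frac{28}{3}\right)}{13} \cdot 1123 = \frac{-256 + \frac{320}{3} - \frac{364}{3}}{13} \cdot 1123 = \frac{1}{13} \left(- \frac{812}{3}\right) 1123 = \left(- \frac{812}{39}\right) 1123 = - \frac{911876}{39}$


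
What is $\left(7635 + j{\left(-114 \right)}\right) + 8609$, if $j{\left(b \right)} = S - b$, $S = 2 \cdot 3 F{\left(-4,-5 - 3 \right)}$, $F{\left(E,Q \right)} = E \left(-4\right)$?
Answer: $16454$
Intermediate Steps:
$F{\left(E,Q \right)} = - 4 E$
$S = 96$ ($S = 2 \cdot 3 \left(\left(-4\right) \left(-4\right)\right) = 6 \cdot 16 = 96$)
$j{\left(b \right)} = 96 - b$
$\left(7635 + j{\left(-114 \right)}\right) + 8609 = \left(7635 + \left(96 - -114\right)\right) + 8609 = \left(7635 + \left(96 + 114\right)\right) + 8609 = \left(7635 + 210\right) + 8609 = 7845 + 8609 = 16454$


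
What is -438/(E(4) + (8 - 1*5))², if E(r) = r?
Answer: -438/49 ≈ -8.9388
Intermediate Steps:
-438/(E(4) + (8 - 1*5))² = -438/(4 + (8 - 1*5))² = -438/(4 + (8 - 5))² = -438/(4 + 3)² = -438/(7²) = -438/49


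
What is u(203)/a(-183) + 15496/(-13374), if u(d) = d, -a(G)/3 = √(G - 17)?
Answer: -7748/6687 + 203*I*√2/60 ≈ -1.1587 + 4.7848*I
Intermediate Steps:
a(G) = -3*√(-17 + G) (a(G) = -3*√(G - 17) = -3*√(-17 + G))
u(203)/a(-183) + 15496/(-13374) = 203/((-3*√(-17 - 183))) + 15496/(-13374) = 203/((-30*I*√2)) + 15496*(-1/13374) = 203/((-30*I*√2)) - 7748/6687 = 203*(I*√2/60) - 7748/6687 = 203*I*√2/60 - 7748/6687 = -7748/6687 + 203*I*√2/60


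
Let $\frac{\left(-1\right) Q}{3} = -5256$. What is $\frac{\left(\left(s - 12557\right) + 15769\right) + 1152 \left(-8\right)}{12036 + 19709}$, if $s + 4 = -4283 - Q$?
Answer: $- \frac{26059}{31745} \approx -0.82088$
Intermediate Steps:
$Q = 15768$ ($Q = \left(-3\right) \left(-5256\right) = 15768$)
$s = -20055$ ($s = -4 - 20051 = -20055$)
$\frac{\left(\left(s - 12557\right) + 15769\right) + 1152 \left(-8\right)}{12036 + 19709} = \frac{\left(\left(-20055 - 12557\right) + 15769\right) + 1152 \left(-8\right)}{12036 + 19709} = \frac{\left(-32612 + 15769\right) - 9216}{31745} = \left(-16843 - 9216\right) \frac{1}{31745} = \left(-26059\right) \frac{1}{31745} = - \frac{26059}{31745}$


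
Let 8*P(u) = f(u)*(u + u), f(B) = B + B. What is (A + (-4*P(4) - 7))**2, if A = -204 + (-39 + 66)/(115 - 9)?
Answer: 662084361/11236 ≈ 58925.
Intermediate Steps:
f(B) = 2*B
A = -21597/106 (A = -204 + 27/106 = -21597/106 ≈ -203.75)
P(u) = u**2/2 (P(u) = ((2*u)*(u + u))/8 = ((2*u)*(2*u))/8 = (4*u**2)/8 = u**2/2)
(A + (-4*P(4) - 7))**2 = (-21597/106 + (-2*4**2 - 7))**2 = (-21597/106 + (-2*16 - 7))**2 = (-21597/106 + (-4*8 - 7))**2 = (-21597/106 + (-32 - 7))**2 = (-21597/106 - 39)**2 = (-25731/106)**2 = 662084361/11236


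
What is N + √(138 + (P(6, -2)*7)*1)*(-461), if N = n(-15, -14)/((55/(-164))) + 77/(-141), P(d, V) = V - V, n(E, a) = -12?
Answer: 273253/7755 - 461*√138 ≈ -5380.3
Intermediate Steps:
P(d, V) = 0
N = 273253/7755 (N = -12/(55/(-164)) + 77/(-141) = -12/(55*(-1/164)) + 77*(-1/141) = -12/(-55/164) - 77/141 = -12*(-164/55) - 77/141 = 1968/55 - 77/141 = 273253/7755 ≈ 35.236)
N + √(138 + (P(6, -2)*7)*1)*(-461) = 273253/7755 + √(138 + (0*7)*1)*(-461) = 273253/7755 + √(138 + 0*1)*(-461) = 273253/7755 + √(138 + 0)*(-461) = 273253/7755 + √138*(-461) = 273253/7755 - 461*√138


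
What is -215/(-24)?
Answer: 215/24 ≈ 8.9583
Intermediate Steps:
-215/(-24) = -215*(-1/24) = 215/24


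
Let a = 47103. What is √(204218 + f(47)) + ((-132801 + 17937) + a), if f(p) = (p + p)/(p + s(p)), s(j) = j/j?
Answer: -67761 + √29407674/12 ≈ -67309.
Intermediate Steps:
s(j) = 1
f(p) = 2*p/(1 + p) (f(p) = (p + p)/(p + 1) = (2*p)/(1 + p) = 2*p/(1 + p))
√(204218 + f(47)) + ((-132801 + 17937) + a) = √(204218 + 2*47/(1 + 47)) + ((-132801 + 17937) + 47103) = √(204218 + 2*47/48) + (-114864 + 47103) = √(204218 + 2*47*(1/48)) - 67761 = √(204218 + 47/24) - 67761 = √(4901279/24) - 67761 = √29407674/12 - 67761 = -67761 + √29407674/12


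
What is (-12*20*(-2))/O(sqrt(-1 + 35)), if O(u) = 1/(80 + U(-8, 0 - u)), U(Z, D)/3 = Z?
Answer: 26880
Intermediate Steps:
U(Z, D) = 3*Z
O(u) = 1/56 (O(u) = 1/(80 + 3*(-8)) = 1/(80 - 24) = 1/56)
(-12*20*(-2))/O(sqrt(-1 + 35)) = (-12*20*(-2))/(1/56) = -240*(-2)*56 = 480*56 = 26880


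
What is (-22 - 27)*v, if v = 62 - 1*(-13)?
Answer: -3675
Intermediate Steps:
v = 75 (v = 62 + 13 = 75)
(-22 - 27)*v = (-22 - 27)*75 = -49*75 = -3675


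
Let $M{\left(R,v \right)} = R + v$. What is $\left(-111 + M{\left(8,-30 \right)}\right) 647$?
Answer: $-86051$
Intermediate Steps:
$\left(-111 + M{\left(8,-30 \right)}\right) 647 = \left(-111 + \left(8 - 30\right)\right) 647 = \left(-111 - 22\right) 647 = \left(-133\right) 647 = -86051$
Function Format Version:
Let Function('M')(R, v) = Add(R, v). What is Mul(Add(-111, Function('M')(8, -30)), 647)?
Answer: -86051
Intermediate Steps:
Mul(Add(-111, Function('M')(8, -30)), 647) = Mul(Add(-111, Add(8, -30)), 647) = Mul(Add(-111, -22), 647) = Mul(-133, 647) = -86051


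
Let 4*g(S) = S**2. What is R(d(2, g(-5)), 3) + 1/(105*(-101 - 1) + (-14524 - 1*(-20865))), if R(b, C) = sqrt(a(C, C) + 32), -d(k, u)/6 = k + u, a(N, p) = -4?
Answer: -1/4369 + 2*sqrt(7) ≈ 5.2913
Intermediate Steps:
g(S) = S**2/4
d(k, u) = -6*k - 6*u (d(k, u) = -6*(k + u) = -6*k - 6*u)
R(b, C) = 2*sqrt(7) (R(b, C) = sqrt(-4 + 32) = sqrt(28) = 2*sqrt(7))
R(d(2, g(-5)), 3) + 1/(105*(-101 - 1) + (-14524 - 1*(-20865))) = 2*sqrt(7) + 1/(105*(-101 - 1) + (-14524 - 1*(-20865))) = 2*sqrt(7) + 1/(105*(-102) + (-14524 + 20865)) = 2*sqrt(7) + 1/(-10710 + 6341) = 2*sqrt(7) + 1/(-4369) = 2*sqrt(7) - 1/4369 = -1/4369 + 2*sqrt(7)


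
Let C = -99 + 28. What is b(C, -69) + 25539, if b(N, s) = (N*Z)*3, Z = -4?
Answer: 26391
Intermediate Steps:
C = -71
b(N, s) = -12*N (b(N, s) = (N*(-4))*3 = -4*N*3 = -12*N)
b(C, -69) + 25539 = -12*(-71) + 25539 = 852 + 25539 = 26391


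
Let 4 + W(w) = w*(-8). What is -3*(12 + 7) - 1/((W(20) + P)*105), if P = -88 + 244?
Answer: -47879/840 ≈ -56.999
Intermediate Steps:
W(w) = -4 - 8*w (W(w) = -4 + w*(-8) = -4 - 8*w)
P = 156
-3*(12 + 7) - 1/((W(20) + P)*105) = -3*(12 + 7) - 1/(((-4 - 8*20) + 156)*105) = -3*19 - 1/(((-4 - 160) + 156)*105) = -57 - 1/((-164 + 156)*105) = -57 - 1/((-8)*105) = -57 - (-1)/(8*105) = -57 - 1*(-1/840) = -57 + 1/840 = -47879/840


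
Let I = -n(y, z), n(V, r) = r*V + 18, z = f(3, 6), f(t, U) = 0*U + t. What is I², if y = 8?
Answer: 1764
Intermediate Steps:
f(t, U) = t (f(t, U) = 0 + t = t)
z = 3
n(V, r) = 18 + V*r (n(V, r) = V*r + 18 = 18 + V*r)
I = -42 (I = -(18 + 8*3) = -(18 + 24) = -1*42 = -42)
I² = (-42)² = 1764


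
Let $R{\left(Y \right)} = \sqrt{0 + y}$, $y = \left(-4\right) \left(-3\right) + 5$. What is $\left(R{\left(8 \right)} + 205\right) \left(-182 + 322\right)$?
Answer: $28700 + 140 \sqrt{17} \approx 29277.0$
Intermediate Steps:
$y = 17$ ($y = 12 + 5 = 17$)
$R{\left(Y \right)} = \sqrt{17}$ ($R{\left(Y \right)} = \sqrt{0 + 17} = \sqrt{17}$)
$\left(R{\left(8 \right)} + 205\right) \left(-182 + 322\right) = \left(\sqrt{17} + 205\right) \left(-182 + 322\right) = \left(205 + \sqrt{17}\right) 140 = 28700 + 140 \sqrt{17}$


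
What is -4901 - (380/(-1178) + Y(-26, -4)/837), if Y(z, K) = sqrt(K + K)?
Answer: -151921/31 - 2*I*sqrt(2)/837 ≈ -4900.7 - 0.0033792*I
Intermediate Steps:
Y(z, K) = sqrt(2)*sqrt(K) (Y(z, K) = sqrt(2*K) = sqrt(2)*sqrt(K))
-4901 - (380/(-1178) + Y(-26, -4)/837) = -4901 - (380/(-1178) + (sqrt(2)*sqrt(-4))/837) = -4901 - (380*(-1/1178) + (sqrt(2)*(2*I))*(1/837)) = -4901 - (-10/31 + (2*I*sqrt(2))*(1/837)) = -4901 - (-10/31 + 2*I*sqrt(2)/837) = -4901 + (10/31 - 2*I*sqrt(2)/837) = -151921/31 - 2*I*sqrt(2)/837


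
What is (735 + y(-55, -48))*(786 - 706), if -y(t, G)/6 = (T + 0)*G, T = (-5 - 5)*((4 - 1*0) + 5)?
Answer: -2014800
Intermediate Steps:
T = -90 (T = -10*((4 + 0) + 5) = -10*(4 + 5) = -10*9 = -90)
y(t, G) = 540*G (y(t, G) = -6*(-90 + 0)*G = -(-540)*G = 540*G)
(735 + y(-55, -48))*(786 - 706) = (735 + 540*(-48))*(786 - 706) = (735 - 25920)*80 = -25185*80 = -2014800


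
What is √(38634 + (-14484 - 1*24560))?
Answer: I*√410 ≈ 20.248*I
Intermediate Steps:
√(38634 + (-14484 - 1*24560)) = √(38634 + (-14484 - 24560)) = √(38634 - 39044) = √(-410) = I*√410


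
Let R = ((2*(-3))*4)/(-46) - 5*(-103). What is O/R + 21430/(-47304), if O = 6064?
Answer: 3171743989/280441764 ≈ 11.310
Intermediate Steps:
R = 11857/23 (R = -6*4*(-1/46) + 515 = -24*(-1/46) + 515 = 12/23 + 515 = 11857/23 ≈ 515.52)
O/R + 21430/(-47304) = 6064/(11857/23) + 21430/(-47304) = 6064*(23/11857) + 21430*(-1/47304) = 139472/11857 - 10715/23652 = 3171743989/280441764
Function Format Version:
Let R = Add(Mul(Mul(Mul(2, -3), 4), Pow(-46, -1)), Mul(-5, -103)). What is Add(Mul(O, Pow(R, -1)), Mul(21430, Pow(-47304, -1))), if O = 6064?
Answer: Rational(3171743989, 280441764) ≈ 11.310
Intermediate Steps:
R = Rational(11857, 23) (R = Add(Mul(Mul(-6, 4), Rational(-1, 46)), 515) = Add(Mul(-24, Rational(-1, 46)), 515) = Add(Rational(12, 23), 515) = Rational(11857, 23) ≈ 515.52)
Add(Mul(O, Pow(R, -1)), Mul(21430, Pow(-47304, -1))) = Add(Mul(6064, Pow(Rational(11857, 23), -1)), Mul(21430, Pow(-47304, -1))) = Add(Mul(6064, Rational(23, 11857)), Mul(21430, Rational(-1, 47304))) = Add(Rational(139472, 11857), Rational(-10715, 23652)) = Rational(3171743989, 280441764)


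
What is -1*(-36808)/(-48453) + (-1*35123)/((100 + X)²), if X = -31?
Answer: -625685869/76894911 ≈ -8.1369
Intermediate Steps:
-1*(-36808)/(-48453) + (-1*35123)/((100 + X)²) = -1*(-36808)/(-48453) + (-1*35123)/((100 - 31)²) = 36808*(-1/48453) - 35123/(69²) = -36808/48453 - 35123/4761 = -625685869/76894911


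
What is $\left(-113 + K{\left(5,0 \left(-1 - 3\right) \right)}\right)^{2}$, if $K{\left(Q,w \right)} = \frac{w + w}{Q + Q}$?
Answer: $12769$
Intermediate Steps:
$K{\left(Q,w \right)} = \frac{w}{Q}$ ($K{\left(Q,w \right)} = \frac{2 w}{2 Q} = 2 w \frac{1}{2 Q} = \frac{w}{Q}$)
$\left(-113 + K{\left(5,0 \left(-1 - 3\right) \right)}\right)^{2} = \left(-113 + \frac{0 \left(-1 - 3\right)}{5}\right)^{2} = \left(-113 + 0 \left(-4\right) \frac{1}{5}\right)^{2} = \left(-113 + 0 \cdot \frac{1}{5}\right)^{2} = \left(-113 + 0\right)^{2} = \left(-113\right)^{2} = 12769$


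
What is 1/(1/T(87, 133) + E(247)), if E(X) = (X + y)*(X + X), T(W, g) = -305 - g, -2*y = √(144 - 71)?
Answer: 23408420754/2855394222744181 + 47385468*√73/2855394222744181 ≈ 8.3397e-6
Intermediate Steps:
y = -√73/2 (y = -√(144 - 71)/2 = -√73/2 ≈ -4.2720)
E(X) = 2*X*(X - √73/2) (E(X) = (X - √73/2)*(X + X) = (X - √73/2)*(2*X) = 2*X*(X - √73/2))
1/(1/T(87, 133) + E(247)) = 1/(1/(-305 - 1*133) + 247*(-√73 + 2*247)) = 1/(1/(-305 - 133) + 247*(-√73 + 494)) = 1/(1/(-438) + 247*(494 - √73)) = 1/(-1/438 + (122018 - 247*√73)) = 1/(53443883/438 - 247*√73)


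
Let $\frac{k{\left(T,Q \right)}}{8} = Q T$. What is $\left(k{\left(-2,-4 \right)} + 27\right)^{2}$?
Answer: $8281$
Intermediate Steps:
$k{\left(T,Q \right)} = 8 Q T$
$\left(k{\left(-2,-4 \right)} + 27\right)^{2} = \left(8 \left(-4\right) \left(-2\right) + 27\right)^{2} = \left(64 + 27\right)^{2} = 91^{2} = 8281$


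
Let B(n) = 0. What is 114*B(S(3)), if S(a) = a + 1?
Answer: 0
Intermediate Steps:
S(a) = 1 + a
114*B(S(3)) = 114*0 = 0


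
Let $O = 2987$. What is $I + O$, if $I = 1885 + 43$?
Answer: $4915$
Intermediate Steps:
$I = 1928$
$I + O = 1928 + 2987 = 4915$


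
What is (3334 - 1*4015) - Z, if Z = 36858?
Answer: -37539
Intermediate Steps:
(3334 - 1*4015) - Z = (3334 - 1*4015) - 1*36858 = (3334 - 4015) - 36858 = -681 - 36858 = -37539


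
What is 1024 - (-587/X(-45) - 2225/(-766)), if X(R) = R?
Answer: 34747513/34470 ≈ 1008.1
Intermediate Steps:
1024 - (-587/X(-45) - 2225/(-766)) = 1024 - (-587/(-45) - 2225/(-766)) = 1024 - (-587*(-1/45) - 2225*(-1/766)) = 1024 - (587/45 + 2225/766) = 1024 - 1*549767/34470 = 1024 - 549767/34470 = 34747513/34470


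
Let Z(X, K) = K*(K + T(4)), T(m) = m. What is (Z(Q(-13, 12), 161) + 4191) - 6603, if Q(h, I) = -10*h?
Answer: 24153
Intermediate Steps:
Z(X, K) = K*(4 + K) (Z(X, K) = K*(K + 4) = K*(4 + K))
(Z(Q(-13, 12), 161) + 4191) - 6603 = (161*(4 + 161) + 4191) - 6603 = (161*165 + 4191) - 6603 = (26565 + 4191) - 6603 = 30756 - 6603 = 24153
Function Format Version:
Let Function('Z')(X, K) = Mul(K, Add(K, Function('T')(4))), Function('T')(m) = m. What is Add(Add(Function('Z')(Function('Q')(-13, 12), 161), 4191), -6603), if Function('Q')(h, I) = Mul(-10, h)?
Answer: 24153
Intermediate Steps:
Function('Z')(X, K) = Mul(K, Add(4, K)) (Function('Z')(X, K) = Mul(K, Add(K, 4)) = Mul(K, Add(4, K)))
Add(Add(Function('Z')(Function('Q')(-13, 12), 161), 4191), -6603) = Add(Add(Mul(161, Add(4, 161)), 4191), -6603) = Add(Add(Mul(161, 165), 4191), -6603) = Add(Add(26565, 4191), -6603) = Add(30756, -6603) = 24153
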